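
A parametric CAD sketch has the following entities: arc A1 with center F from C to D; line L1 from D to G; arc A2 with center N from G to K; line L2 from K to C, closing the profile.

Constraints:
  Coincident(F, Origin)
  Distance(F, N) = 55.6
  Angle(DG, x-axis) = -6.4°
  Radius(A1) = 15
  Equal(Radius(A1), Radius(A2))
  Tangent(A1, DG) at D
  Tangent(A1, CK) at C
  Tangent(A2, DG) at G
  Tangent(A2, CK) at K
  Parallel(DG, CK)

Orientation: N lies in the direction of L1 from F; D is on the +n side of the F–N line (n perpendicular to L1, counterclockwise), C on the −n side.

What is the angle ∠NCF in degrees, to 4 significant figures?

74.90°

The slot axis is L1's direction at -6.4°, so u = (cos -6.4°, sin -6.4°) = (0.9938, -0.1115) and n = (−sin -6.4°, cos -6.4°) = (0.1115, 0.9938). F is at the origin and N lies 55.6 along u from F, so N = 55.6·u = (55.25, -6.198). Tangency of A1 to both parallel lines with radius 15.0 puts D and C at F ± 15.0·n: D = (1.672, 14.91), C = (-1.672, -14.91). Then cos ∠NCF = CN·CF / (|CN||CF|), giving 74.90°.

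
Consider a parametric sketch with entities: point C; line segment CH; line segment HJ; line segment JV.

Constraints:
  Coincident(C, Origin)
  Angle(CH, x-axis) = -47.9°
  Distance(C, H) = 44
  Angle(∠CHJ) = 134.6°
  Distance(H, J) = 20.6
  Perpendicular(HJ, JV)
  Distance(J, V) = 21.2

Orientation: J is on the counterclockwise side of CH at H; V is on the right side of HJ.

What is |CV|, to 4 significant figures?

73.56

C is at the origin; CH runs at -47.9° with length 44.0, so H = 44.0·(cos -47.9°, sin -47.9°) = (29.50, -32.65). ∠CHJ = 134.6°, so HJ runs at -47.9° + (180° − 134.6°) = -2.500° from the x-axis; with |HJ| = 20.6, J = H + 20.6·(cos -2.500°, sin -2.500°) = (50.08, -33.55). The perpendicularity gives JV at right angles to HJ; with |JV| = 21.2 on the right of HJ, V = J + 21.2·(-0.04362, -0.9990) = (49.15, -54.73). Then |CV| = |V − C| = 73.56.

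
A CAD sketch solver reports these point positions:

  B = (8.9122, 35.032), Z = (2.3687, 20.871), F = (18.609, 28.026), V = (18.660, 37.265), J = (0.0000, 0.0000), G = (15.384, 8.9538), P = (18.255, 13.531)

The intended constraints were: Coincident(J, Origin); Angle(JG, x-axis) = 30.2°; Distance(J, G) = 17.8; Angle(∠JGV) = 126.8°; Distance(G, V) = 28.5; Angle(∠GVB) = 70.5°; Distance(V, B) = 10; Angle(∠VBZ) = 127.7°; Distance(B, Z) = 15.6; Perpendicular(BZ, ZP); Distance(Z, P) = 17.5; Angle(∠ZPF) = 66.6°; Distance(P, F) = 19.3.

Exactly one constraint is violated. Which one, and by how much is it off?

Distance(P, F) = 19.3 — off by 4.80.

J = (0.00, 0.00) ✓; JG at 30.20° ✓; |JG| = 17.80 ✓; ∠JGV = 126.8° ✓; |GV| = 28.50 ✓; ∠GVB = 70.50° ✓; |VB| = 10.00 ✓; ∠VBZ = 127.7° ✓; |BZ| = 15.60 ✓; ∠(BZ, ZP) = 90.00° ✓; |ZP| = 17.50 ✓; ∠ZPF = 66.60° ✓; |PF| = 14.50 ✗.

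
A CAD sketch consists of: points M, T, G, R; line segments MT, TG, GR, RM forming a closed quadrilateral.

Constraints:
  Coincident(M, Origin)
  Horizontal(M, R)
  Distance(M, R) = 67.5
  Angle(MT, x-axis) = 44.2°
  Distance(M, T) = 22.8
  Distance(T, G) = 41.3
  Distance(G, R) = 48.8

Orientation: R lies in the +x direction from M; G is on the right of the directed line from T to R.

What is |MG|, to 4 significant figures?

35.14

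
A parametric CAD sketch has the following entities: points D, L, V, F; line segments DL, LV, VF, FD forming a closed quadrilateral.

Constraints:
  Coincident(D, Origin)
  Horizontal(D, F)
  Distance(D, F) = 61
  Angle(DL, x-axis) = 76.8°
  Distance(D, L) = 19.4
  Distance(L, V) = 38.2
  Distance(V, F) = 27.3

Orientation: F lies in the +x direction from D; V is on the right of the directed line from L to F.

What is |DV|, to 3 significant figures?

34.6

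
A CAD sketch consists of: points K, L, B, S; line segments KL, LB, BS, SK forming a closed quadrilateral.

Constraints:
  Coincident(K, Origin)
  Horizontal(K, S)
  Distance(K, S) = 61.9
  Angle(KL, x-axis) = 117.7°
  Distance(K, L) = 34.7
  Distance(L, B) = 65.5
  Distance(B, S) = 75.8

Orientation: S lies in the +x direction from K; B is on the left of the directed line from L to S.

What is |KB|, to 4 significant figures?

79.42

Checks: |LB| = 65.50 ✓; |BS| = 75.80 ✓.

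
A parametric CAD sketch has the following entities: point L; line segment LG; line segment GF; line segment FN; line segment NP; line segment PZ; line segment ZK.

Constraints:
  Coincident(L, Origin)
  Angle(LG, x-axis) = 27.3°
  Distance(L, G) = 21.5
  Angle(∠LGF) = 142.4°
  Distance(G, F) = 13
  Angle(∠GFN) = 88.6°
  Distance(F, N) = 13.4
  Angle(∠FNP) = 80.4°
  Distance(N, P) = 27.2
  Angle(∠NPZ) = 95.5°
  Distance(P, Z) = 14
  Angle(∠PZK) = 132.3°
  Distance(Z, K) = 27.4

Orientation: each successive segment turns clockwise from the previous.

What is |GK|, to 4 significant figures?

24.00

L is at the origin; LG runs at 27.3° with length 21.5, so G = (19.11, 9.861). ∠LGF = 142.4° gives GF at -10.30° from the x-axis; with |GF| = 13.0, F = (31.90, 7.537). ∠GFN = 88.6° gives FN at -101.7° from the x-axis; with |FN| = 13.4, N = (29.18, -5.585). ∠FNP = 80.4° gives NP at 158.7° from the x-axis; with |NP| = 27.2, P = (3.836, 4.295). ∠NPZ = 95.5° gives PZ at 74.20° from the x-axis; with |PZ| = 14.0, Z = (7.648, 17.77). ∠PZK = 132.3° gives ZK at 26.50° from the x-axis; with |ZK| = 27.4, K = (32.17, 29.99). Then |GK| = |K − G| = 24.00.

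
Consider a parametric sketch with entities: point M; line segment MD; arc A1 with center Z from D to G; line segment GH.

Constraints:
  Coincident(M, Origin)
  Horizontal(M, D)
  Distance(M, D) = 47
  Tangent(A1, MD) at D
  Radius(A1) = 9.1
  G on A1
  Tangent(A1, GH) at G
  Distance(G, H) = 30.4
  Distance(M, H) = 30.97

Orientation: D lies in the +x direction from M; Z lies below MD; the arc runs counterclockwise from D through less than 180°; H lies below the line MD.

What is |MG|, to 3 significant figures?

40.6

M is at the origin; MD is horizontal with |MD| = 47.0 and D on the +x side, so D = (47.0, 0.00). Tangency of A1 to MD means the radius ZD is perpendicular to MD, so Z = D + (0, -9.1) = (47.0, -9.10). Since ZG ⟂ GH (tangency), |ZH| = √(9.1² + 30.4²) = 31.7 regardless of where G sits on A1. So H lies on both circle(M, 30.97) and circle(Z, 31.7); the below-MD intersection is H = (19.2, -24.3). G is the foot of the tangent from H: G = (40.5, -2.70).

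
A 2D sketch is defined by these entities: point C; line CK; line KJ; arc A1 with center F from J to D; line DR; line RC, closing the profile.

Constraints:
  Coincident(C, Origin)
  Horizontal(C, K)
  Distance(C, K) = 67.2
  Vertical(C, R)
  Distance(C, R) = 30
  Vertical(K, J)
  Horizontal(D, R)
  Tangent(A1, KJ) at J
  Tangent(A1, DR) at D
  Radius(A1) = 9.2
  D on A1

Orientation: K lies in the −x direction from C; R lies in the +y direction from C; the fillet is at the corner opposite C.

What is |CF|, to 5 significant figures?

61.617

C and R share the same x with |CR| = 30.0 and R on the +y side, so R = (0.0000, 30.000). The virtual corner opposite C is at (-67.200, 30.000). The tangent condition forces FJ to be normal to KJ and since A1 is tangent to DR there, FD ⟂ DR, with radius 9.2, so the center F sits 9.2 in from both sides at F = (-58.000, 20.800). Then |CF| = |F − C| = 61.617.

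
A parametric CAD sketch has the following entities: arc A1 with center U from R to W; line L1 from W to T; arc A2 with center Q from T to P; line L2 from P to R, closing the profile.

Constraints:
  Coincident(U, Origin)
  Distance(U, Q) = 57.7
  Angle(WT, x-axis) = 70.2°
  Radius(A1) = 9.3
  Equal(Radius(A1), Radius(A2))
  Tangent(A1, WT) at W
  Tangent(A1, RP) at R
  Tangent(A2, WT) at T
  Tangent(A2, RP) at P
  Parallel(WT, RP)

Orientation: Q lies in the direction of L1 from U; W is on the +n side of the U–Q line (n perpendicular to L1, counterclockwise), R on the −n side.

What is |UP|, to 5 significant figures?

58.445

The slot axis is L1's direction at 70.2°, so u = (cos 70.2°, sin 70.2°) = (0.33874, 0.94088) and n = (−sin 70.2°, cos 70.2°) = (-0.94088, 0.33874). U is at the origin and Q lies 57.7 along u from U, so Q = 57.7·u = (19.545, 54.289). Tangency of A1 to both parallel lines with radius 9.3 puts W and R at U ± 9.3·n: W = (-8.7502, 3.1503), R = (8.7502, -3.1503). Equal radii place T and P the same way about Q: T = Q + 9.3·n = (10.795, 57.439), P = Q − 9.3·n = (28.295, 51.139). Then |UP| = |P − U| = 58.445.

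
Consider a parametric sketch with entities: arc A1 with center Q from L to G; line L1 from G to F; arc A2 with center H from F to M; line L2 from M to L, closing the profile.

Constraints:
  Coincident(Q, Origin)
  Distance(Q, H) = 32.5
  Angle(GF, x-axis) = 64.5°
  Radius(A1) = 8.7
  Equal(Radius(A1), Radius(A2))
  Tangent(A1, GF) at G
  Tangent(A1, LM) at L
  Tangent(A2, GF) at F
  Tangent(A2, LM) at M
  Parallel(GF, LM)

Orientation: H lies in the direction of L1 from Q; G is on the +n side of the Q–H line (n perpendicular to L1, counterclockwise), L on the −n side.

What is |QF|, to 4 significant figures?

33.64

Tangency of A1 to both parallel lines with radius 8.7 puts G and L at Q ± 8.7·n: G = (-7.852, 3.745), L = (7.852, -3.745). Equal radii place F and M the same way about H: F = H + 8.7·n = (6.139, 33.08), M = H − 8.7·n = (21.84, 25.59). Then |QF| = |F − Q| = 33.64.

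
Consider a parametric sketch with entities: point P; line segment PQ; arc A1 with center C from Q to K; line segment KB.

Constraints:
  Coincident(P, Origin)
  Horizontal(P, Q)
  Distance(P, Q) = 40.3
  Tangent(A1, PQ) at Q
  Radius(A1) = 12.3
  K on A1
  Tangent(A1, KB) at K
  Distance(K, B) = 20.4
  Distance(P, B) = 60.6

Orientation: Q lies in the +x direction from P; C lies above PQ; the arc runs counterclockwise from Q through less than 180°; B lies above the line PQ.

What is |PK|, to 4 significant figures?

54.28

Checks: |CK| = 12.30 ✓; ∠(CK, KB) = 90.00° ✓; |KB| = 20.40 ✓; |PB| = 60.60 ✓.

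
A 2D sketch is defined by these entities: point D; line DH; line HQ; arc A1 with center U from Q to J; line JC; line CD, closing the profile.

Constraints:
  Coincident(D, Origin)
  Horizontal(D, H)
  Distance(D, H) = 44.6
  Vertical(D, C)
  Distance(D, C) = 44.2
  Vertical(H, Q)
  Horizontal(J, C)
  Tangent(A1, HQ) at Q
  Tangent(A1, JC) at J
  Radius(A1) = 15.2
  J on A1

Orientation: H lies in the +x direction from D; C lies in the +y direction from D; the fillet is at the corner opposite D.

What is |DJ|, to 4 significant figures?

53.08

D is at the origin; DH is horizontal with |DH| = 44.6 and H on the +x side, so H = (44.60, 0.000). D and C share the same x with |DC| = 44.2 and C on the +y side, so C = (0.000, 44.20). The virtual corner opposite D is at (44.60, 44.20). The tangent condition forces UQ to be normal to HQ and the tangent condition forces UJ to be normal to JC, with radius 15.2, so the center U sits 15.2 in from both sides at U = (29.40, 29.00). That places the tangent points at Q = (44.60, 29.00) on HQ and J = (29.40, 44.20) on JC. Then |DJ| = |J − D| = 53.08.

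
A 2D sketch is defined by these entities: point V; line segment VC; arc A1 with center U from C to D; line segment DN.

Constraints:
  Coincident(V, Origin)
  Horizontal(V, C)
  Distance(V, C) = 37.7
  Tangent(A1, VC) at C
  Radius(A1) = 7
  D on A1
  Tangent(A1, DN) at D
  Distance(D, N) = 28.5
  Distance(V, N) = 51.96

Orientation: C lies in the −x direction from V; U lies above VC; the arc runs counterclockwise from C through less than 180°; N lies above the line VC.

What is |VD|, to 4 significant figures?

32.03

V is at the origin; V and C share the same y with |VC| = 37.7 and C on the −x side, so C = (-37.70, 0.000). Since A1 is tangent to VC there, UC ⟂ VC, so U = C + (0, 7) = (-37.70, 7.000). Since UD ⟂ DN (tangency), |UN| = √(7.0² + 28.5²) = 29.35 regardless of where D sits on A1. So N lies on both circle(V, 51.96) and circle(U, 29.35); the above-VC intersection is N = (-37.14, 36.34). D is the foot of the tangent from N: D = (-30.87, 8.539).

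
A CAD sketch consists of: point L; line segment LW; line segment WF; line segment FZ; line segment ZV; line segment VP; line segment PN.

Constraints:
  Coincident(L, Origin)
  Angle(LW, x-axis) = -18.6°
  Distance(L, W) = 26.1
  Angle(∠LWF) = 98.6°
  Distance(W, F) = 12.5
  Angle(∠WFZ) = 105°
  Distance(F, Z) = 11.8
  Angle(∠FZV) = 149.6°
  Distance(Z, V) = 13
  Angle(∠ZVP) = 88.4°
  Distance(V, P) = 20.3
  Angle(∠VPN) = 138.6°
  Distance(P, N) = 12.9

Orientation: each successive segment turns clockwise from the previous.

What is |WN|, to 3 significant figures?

15.7

L is at the origin; LW runs at -18.6° with length 26.1, so W = (24.7, -8.32). ∠LWF = 98.6° gives WF at -100° from the x-axis; with |WF| = 12.5, F = (22.6, -20.6). ∠WFZ = 105.0° gives FZ at -175° from the x-axis; with |FZ| = 11.8, Z = (10.8, -21.7). ∠FZV = 149.6° gives ZV at 155° from the x-axis; with |ZV| = 13.0, V = (-0.932, -16.1). ∠ZVP = 88.4° gives VP at 63.0° from the x-axis; with |VP| = 20.3, P = (8.28, 2.00). ∠VPN = 138.6° gives PN at 21.6° from the x-axis; with |PN| = 12.9, N = (20.3, 6.75). Then |WN| = |N − W| = 15.7.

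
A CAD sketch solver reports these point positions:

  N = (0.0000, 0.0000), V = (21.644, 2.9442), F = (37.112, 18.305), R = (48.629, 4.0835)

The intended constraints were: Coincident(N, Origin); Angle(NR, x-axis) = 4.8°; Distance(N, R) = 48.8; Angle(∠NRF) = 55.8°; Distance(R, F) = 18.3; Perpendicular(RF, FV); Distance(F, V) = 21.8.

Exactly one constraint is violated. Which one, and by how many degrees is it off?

Perpendicular(RF, FV) — off by 5.80°.

N = (0.00, 0.00) ✓; NR at 4.800° ✓; |NR| = 48.80 ✓; ∠NRF = 55.80° ✓; |RF| = 18.30 ✓; ∠(RF, FV) = 95.80° ✗; |FV| = 21.80 ✓.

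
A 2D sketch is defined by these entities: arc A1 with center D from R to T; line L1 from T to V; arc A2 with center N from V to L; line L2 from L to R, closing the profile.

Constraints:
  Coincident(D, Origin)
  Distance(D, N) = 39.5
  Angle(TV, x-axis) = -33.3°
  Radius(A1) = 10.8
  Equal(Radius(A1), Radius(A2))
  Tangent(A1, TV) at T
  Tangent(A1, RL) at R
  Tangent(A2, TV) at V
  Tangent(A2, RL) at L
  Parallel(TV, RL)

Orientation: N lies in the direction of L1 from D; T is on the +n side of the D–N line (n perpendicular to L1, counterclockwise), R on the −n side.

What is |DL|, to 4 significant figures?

40.95

Tangency of A1 to both parallel lines with radius 10.8 puts T and R at D ± 10.8·n: T = (5.929, 9.027), R = (-5.929, -9.027). Equal radii place V and L the same way about N: V = N + 10.8·n = (38.94, -12.66), L = N − 10.8·n = (27.08, -30.71). Then |DL| = |L − D| = 40.95.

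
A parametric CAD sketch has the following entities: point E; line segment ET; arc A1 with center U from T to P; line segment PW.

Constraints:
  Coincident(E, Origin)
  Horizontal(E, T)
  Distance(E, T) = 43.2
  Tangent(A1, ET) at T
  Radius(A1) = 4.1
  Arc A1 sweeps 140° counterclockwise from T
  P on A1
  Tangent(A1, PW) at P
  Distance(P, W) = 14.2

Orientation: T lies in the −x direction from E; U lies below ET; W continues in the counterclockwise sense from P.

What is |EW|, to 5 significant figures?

38.600

E is at the origin; E and T share the same y with |ET| = 43.2 and T on the −x side, so T = (-43.200, 0.0000). Tangency of A1 to ET means the radius UT is perpendicular to ET, so U = T + (0, -4.1) = (-43.200, -4.1000). On A1, T sits at bearing 90° from U; a 140° counterclockwise sweep puts P at bearing 230°, so P = U + 4.1·(cos 230°, sin 230°) = (-45.835, -7.2408). A1 meets PW tangentially, so UP is at right angles to PW, so PW runs along (−sin 230°, cos 230°); with |PW| = 14.2, W = (-34.958, -16.368). Then |EW| = |W − E| = 38.600.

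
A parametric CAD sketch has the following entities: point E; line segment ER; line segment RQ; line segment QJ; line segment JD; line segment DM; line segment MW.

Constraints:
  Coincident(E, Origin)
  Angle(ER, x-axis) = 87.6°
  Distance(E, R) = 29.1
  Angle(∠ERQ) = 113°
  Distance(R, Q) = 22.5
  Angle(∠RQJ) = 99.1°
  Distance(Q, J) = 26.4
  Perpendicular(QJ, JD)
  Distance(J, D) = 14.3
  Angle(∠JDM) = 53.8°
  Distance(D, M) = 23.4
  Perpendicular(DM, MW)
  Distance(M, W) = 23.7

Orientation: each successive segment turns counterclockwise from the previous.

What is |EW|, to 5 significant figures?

56.327

E is at the origin; ER runs at 87.6° with length 29.1, so R = (1.2186, 29.074). ∠ERQ = 113.0° gives RQ at 154.60° from the x-axis; with |RQ| = 22.5, Q = (-19.106, 38.726). ∠RQJ = 99.1° gives QJ at -124.50° from the x-axis; with |QJ| = 26.4, J = (-34.060, 16.969). QJ ⟂ JD, so JD runs at -34.500°; with |JD| = 14.3, D = (-22.275, 8.8690). ∠JDM = 53.8° gives DM at 91.700° from the x-axis; with |DM| = 23.4, M = (-22.969, 32.259). DM ⟂ MW, so MW runs at -178.30°; with |MW| = 23.7, W = (-46.658, 31.556). Then |EW| = |W − E| = 56.327.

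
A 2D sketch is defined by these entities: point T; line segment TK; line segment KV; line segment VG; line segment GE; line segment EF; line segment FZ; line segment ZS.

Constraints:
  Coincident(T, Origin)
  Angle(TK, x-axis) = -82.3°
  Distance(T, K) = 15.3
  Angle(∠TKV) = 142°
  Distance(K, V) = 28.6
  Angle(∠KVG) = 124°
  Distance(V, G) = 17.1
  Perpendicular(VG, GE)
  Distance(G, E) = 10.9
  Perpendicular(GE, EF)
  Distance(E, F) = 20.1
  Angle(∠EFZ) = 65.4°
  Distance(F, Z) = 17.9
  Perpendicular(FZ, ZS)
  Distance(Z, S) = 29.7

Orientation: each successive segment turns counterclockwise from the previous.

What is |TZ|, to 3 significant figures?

48.4

T is at the origin; TK runs at -82.3° with length 15.3, so K = (2.05, -15.2). ∠TKV = 142.0° gives KV at -44.3° from the x-axis; with |KV| = 28.6, V = (22.5, -35.1). ∠KVG = 124.0° gives VG at 11.7° from the x-axis; with |VG| = 17.1, G = (39.3, -31.7). VG ⟂ GE, so GE runs at 102°; with |GE| = 10.9, E = (37.1, -21.0). GE ⟂ EF, so EF runs at -168°; with |EF| = 20.1, F = (17.4, -25.1). ∠EFZ = 65.4° gives FZ at -53.7° from the x-axis; with |FZ| = 17.9, Z = (28.0, -39.5). Then |TZ| = |Z − T| = 48.4.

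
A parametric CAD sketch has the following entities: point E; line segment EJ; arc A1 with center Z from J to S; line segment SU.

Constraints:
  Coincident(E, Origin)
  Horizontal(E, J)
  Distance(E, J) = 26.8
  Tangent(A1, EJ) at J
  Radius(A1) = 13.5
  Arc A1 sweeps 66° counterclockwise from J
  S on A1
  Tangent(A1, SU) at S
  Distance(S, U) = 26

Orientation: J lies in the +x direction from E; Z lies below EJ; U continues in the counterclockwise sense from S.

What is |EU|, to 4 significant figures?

32.00

E is at the origin; EJ is horizontal with |EJ| = 26.8 and J on the +x side, so J = (26.80, 0.000). The tangent condition forces ZJ to be normal to EJ, so Z = J + (0, -13.5) = (26.80, -13.50). On A1, J sits at bearing 90° from Z; a 66° counterclockwise sweep puts S at bearing 156°, so S = Z + 13.5·(cos 156°, sin 156°) = (14.47, -8.009). Tangency of A1 to SU means the radius ZS is perpendicular to SU, so SU runs along (−sin 156°, cos 156°); with |SU| = 26.0, U = (3.892, -31.76). Then |EU| = |U − E| = 32.00.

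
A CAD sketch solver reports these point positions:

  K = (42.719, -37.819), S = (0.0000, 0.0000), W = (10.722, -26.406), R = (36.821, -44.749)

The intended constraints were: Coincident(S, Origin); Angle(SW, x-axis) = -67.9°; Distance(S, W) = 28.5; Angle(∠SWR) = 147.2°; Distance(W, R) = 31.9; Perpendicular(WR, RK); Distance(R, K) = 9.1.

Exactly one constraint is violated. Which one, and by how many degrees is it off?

Perpendicular(WR, RK) — off by 5.30°.

S = (0.00, 0.00) ✓; SW at -67.90° ✓; |SW| = 28.50 ✓; ∠SWR = 147.2° ✓; |WR| = 31.90 ✓; ∠(WR, RK) = 84.70° ✗; |RK| = 9.100 ✓.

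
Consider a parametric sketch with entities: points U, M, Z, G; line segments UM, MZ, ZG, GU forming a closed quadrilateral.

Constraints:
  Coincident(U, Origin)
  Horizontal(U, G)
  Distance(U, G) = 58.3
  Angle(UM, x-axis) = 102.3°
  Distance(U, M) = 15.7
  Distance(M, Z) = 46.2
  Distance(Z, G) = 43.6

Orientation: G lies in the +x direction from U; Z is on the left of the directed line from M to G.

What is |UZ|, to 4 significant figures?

52.98

U is at the origin; UG is horizontal with |UG| = 58.3 and G in +x, so G = (58.3, 0). UM runs at 102.3° with |UM| = 15.7, so M = (-3.345, 15.34). Z is determined by |MZ| = 46.2 and |ZG| = 43.6 together: it lies at the intersection of circle(M, 46.2) and circle(G, 43.6). With |MG| = 63.52, the foot of the radical line on MG is 33.60 from M and the perpendicular offset is √(46.2² − 33.60²) = 31.71. Taking the left-of-MG solution: Z = (36.92, 38.00).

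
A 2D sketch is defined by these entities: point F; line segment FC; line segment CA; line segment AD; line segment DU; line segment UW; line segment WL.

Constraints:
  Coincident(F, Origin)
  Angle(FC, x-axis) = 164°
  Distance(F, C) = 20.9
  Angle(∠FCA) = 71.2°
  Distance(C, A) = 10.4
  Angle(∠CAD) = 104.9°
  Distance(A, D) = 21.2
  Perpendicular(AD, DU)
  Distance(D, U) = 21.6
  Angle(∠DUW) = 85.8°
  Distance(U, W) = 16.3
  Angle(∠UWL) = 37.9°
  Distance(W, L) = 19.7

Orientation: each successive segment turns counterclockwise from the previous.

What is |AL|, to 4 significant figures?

23.34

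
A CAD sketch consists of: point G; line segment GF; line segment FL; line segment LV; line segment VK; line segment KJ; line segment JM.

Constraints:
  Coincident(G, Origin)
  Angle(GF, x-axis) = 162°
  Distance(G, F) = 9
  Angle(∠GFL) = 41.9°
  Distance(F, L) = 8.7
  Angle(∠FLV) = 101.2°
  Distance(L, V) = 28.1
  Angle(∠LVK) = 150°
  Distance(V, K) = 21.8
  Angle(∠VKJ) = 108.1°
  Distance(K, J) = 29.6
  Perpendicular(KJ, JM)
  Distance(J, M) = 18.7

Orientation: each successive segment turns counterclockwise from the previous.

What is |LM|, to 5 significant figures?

42.501

G is at the origin; GF runs at 162.0° with length 9.0, so F = (-8.5595, 2.7812). ∠GFL = 41.9° gives FL at -59.900° from the x-axis; with |FL| = 8.7, L = (-4.1964, -4.7457). ∠FLV = 101.2° gives LV at 18.900° from the x-axis; with |LV| = 28.1, V = (22.389, 4.3564). ∠LVK = 150.0° gives VK at 48.900° from the x-axis; with |VK| = 21.8, K = (36.719, 20.784). ∠VKJ = 108.1° gives KJ at 120.80° from the x-axis; with |KJ| = 29.6, J = (21.563, 46.209). The perpendicularity gives JM at right angles to KJ, so JM runs at -149.20°; with |JM| = 18.7, M = (5.5004, 36.634). Then |LM| = |M − L| = 42.501.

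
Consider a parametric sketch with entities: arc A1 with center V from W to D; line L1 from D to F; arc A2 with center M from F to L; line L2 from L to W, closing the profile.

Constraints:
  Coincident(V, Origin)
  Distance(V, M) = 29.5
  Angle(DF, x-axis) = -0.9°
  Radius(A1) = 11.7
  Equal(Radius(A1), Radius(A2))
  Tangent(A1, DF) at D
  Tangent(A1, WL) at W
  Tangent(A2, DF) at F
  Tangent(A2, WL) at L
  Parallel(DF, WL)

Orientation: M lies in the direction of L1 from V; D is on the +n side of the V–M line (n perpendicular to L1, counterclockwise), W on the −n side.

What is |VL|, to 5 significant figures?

31.735

The slot axis is L1's direction at -0.9°, so u = (cos -0.9°, sin -0.9°) = (0.99988, -0.015707) and n = (−sin -0.9°, cos -0.9°) = (0.015707, 0.99988). V is at the origin and M lies 29.5 along u from V, so M = 29.5·u = (29.496, -0.46337). Tangency of A1 to both parallel lines with radius 11.7 puts D and W at V ± 11.7·n: D = (0.18378, 11.699), W = (-0.18378, -11.699). Equal radii place F and L the same way about M: F = M + 11.7·n = (29.680, 11.235), L = M − 11.7·n = (29.313, -12.162). Then |VL| = |L − V| = 31.735.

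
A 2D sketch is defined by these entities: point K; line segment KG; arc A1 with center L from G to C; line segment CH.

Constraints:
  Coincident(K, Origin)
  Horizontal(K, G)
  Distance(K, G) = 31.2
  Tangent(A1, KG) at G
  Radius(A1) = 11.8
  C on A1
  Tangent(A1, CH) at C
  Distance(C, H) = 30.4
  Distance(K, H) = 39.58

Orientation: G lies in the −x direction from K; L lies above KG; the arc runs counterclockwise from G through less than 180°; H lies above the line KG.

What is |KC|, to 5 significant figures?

21.625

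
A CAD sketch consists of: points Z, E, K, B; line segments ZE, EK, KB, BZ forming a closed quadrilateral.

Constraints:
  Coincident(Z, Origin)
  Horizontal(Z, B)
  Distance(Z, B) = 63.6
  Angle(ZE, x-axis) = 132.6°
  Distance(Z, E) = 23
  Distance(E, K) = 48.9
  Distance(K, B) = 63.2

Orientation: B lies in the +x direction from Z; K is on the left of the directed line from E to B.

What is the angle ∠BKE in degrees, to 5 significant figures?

91.565°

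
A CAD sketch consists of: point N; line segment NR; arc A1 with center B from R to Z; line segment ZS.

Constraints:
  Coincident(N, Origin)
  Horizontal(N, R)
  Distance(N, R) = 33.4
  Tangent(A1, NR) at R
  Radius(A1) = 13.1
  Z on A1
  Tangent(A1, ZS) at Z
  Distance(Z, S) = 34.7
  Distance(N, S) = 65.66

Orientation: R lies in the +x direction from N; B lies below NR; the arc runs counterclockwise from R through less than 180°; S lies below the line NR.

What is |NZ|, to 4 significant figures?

31.21

N is at the origin; NR is horizontal with |NR| = 33.4 and R on the +x side, so R = (33.40, 0.000). Tangency of A1 to NR means the radius BR is perpendicular to NR, so B = R + (0, -13.1) = (33.40, -13.10). Since BZ ⟂ ZS (tangency), |BS| = √(13.1² + 34.7²) = 37.09 regardless of where Z sits on A1. So S lies on both circle(N, 65.66) and circle(B, 37.09); the below-NR intersection is S = (44.15, -48.60). Z is the foot of the tangent from S: Z = (23.01, -21.08).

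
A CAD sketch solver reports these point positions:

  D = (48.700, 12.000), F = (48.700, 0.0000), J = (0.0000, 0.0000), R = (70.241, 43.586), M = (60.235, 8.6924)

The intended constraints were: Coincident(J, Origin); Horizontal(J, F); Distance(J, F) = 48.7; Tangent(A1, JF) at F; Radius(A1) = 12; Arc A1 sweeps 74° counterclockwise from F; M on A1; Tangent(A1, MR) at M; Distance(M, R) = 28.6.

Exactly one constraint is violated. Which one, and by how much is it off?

Distance(M, R) = 28.6 — off by 7.70.

J = (0.00, 0.00) ✓; J.y = 0.00, F.y = 0.00 ✓; |JF| = 48.70 ✓; ∠(DF, FJ) = 90.00° ✓; |DF| = 12.00 ✓; bearing(D→M) − bearing(D→F) = 74.00° ✓; |DM| = 12.00 ✓; ∠(DM, MR) = 90.00° ✓; |MR| = 36.30 ✗.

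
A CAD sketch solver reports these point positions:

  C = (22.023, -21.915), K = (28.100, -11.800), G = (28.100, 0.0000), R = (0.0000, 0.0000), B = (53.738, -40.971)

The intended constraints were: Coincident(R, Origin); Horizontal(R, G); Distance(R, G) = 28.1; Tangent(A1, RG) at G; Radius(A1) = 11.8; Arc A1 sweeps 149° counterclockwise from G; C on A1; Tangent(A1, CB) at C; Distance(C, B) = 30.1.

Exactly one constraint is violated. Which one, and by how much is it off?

Distance(C, B) = 30.1 — off by 6.90.

R = (0.00, 0.00) ✓; R.y = 0.00, G.y = 0.00 ✓; |RG| = 28.10 ✓; ∠(KG, GR) = 90.00° ✓; |KG| = 11.80 ✓; bearing(K→C) − bearing(K→G) = 149.0° ✓; |KC| = 11.80 ✓; ∠(KC, CB) = 90.00° ✓; |CB| = 37.00 ✗.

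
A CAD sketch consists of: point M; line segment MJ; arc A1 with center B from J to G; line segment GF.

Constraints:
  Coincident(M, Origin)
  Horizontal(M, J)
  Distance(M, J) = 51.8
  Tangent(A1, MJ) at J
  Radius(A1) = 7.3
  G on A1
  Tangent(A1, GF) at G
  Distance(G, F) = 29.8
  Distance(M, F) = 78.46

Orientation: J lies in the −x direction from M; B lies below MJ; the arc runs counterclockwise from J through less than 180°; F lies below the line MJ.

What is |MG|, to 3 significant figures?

58.3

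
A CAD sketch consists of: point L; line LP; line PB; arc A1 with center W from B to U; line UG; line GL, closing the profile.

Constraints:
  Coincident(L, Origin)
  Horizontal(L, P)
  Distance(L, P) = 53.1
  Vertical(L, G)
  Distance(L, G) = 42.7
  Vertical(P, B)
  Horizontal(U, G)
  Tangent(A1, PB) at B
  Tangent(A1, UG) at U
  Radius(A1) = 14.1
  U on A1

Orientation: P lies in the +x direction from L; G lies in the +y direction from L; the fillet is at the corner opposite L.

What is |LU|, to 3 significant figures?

57.8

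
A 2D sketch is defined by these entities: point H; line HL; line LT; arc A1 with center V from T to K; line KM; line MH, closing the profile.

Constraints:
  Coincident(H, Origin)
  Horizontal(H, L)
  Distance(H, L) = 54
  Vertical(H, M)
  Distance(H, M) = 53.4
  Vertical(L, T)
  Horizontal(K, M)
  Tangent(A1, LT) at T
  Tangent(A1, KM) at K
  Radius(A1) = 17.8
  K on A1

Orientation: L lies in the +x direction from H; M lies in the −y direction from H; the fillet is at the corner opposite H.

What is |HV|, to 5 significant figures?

50.772

H is at the origin; H and L share the same y with |HL| = 54.0 and L on the +x side, so L = (54.000, 0.0000). H and M share the same x with |HM| = 53.4 and M on the −y side, so M = (0.0000, -53.400). The virtual corner opposite H is at (54.000, -53.400). Since A1 is tangent to LT there, VT ⟂ LT and A1 meets KM tangentially, so VK is at right angles to KM, with radius 17.8, so the center V sits 17.8 in from both sides at V = (36.200, -35.600). Then |HV| = |V − H| = 50.772.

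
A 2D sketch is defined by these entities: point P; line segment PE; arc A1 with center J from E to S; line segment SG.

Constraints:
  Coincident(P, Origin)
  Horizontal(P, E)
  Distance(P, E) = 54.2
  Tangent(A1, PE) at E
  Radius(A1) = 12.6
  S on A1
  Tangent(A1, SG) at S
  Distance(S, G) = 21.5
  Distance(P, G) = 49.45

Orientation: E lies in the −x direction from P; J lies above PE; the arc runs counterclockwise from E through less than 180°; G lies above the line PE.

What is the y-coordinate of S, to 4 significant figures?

10.41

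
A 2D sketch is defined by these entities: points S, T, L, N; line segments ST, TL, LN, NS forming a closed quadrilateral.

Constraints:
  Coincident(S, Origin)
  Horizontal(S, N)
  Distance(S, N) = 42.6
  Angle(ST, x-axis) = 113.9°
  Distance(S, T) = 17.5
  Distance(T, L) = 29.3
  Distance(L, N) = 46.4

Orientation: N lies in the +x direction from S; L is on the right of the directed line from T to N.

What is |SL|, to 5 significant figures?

13.005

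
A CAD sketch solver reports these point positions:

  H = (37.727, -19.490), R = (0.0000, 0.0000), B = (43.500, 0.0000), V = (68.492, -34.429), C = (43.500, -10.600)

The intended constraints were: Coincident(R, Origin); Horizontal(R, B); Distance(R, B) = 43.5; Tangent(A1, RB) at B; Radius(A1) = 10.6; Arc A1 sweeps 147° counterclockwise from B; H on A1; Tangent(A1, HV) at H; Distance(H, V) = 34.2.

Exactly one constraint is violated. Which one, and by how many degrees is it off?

Tangent(A1, HV) at H — off by 7.10°.

R = (0.00, 0.00) ✓; R.y = 0.00, B.y = 0.00 ✓; |RB| = 43.50 ✓; ∠(CB, BR) = 90.00° ✓; |CB| = 10.60 ✓; bearing(C→H) − bearing(C→B) = 147.0° ✓; |CH| = 10.60 ✓; ∠(CH, HV) = 82.90° ✗; |HV| = 34.20 ✓.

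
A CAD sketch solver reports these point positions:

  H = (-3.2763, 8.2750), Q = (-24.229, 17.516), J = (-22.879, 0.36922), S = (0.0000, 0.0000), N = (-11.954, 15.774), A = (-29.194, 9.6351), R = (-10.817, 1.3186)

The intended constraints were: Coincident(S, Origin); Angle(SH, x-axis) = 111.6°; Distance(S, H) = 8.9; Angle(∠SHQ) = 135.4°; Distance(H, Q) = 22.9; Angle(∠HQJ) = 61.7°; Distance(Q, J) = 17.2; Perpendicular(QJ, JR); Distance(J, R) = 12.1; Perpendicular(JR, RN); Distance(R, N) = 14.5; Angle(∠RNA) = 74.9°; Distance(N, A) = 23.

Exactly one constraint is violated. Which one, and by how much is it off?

Distance(N, A) = 23 — off by 4.70.

S = (0.00, 0.00) ✓; SH at 111.6° ✓; |SH| = 8.900 ✓; ∠SHQ = 135.4° ✓; |HQ| = 22.90 ✓; ∠HQJ = 61.70° ✓; |QJ| = 17.20 ✓; ∠(QJ, JR) = 90.00° ✓; |JR| = 12.10 ✓; ∠(JR, RN) = 90.00° ✓; |RN| = 14.50 ✓; ∠RNA = 74.90° ✓; |NA| = 18.30 ✗.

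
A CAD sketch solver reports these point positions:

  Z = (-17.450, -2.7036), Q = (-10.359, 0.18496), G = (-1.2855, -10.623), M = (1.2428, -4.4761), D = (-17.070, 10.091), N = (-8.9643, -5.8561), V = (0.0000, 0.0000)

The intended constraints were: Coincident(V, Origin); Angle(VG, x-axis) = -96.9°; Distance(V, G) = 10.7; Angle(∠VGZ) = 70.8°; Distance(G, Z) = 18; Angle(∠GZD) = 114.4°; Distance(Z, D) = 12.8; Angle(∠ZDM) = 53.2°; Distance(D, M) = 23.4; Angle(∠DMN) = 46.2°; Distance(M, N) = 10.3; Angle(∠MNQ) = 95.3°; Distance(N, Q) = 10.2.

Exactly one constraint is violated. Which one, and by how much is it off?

Distance(N, Q) = 10.2 — off by 4.00.

V = (0.00, 0.00) ✓; VG at -96.90° ✓; |VG| = 10.70 ✓; ∠VGZ = 70.80° ✓; |GZ| = 18.00 ✓; ∠GZD = 114.4° ✓; |ZD| = 12.80 ✓; ∠ZDM = 53.20° ✓; |DM| = 23.40 ✓; ∠DMN = 46.20° ✓; |MN| = 10.30 ✓; ∠MNQ = 95.30° ✓; |NQ| = 6.200 ✗.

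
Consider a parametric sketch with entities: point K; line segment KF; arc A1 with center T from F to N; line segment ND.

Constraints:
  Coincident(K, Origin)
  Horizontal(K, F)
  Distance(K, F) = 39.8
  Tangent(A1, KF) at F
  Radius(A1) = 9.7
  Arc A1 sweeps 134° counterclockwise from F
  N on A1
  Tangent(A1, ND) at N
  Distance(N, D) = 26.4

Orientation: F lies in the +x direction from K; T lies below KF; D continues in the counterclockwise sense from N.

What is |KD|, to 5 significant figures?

62.231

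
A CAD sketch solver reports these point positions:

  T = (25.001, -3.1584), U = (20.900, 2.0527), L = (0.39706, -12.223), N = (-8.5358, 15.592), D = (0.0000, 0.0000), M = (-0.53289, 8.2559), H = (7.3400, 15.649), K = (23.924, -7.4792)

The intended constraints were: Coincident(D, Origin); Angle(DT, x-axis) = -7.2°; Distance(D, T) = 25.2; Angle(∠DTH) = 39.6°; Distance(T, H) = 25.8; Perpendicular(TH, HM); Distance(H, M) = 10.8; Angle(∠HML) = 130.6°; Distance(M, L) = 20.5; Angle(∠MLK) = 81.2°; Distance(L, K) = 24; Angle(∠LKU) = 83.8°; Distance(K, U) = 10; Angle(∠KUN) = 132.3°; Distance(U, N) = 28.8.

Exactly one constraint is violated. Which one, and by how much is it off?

Distance(U, N) = 28.8 — off by 3.60.

D = (0.00, 0.00) ✓; DT at -7.200° ✓; |DT| = 25.20 ✓; ∠DTH = 39.60° ✓; |TH| = 25.80 ✓; ∠(TH, HM) = 90.00° ✓; |HM| = 10.80 ✓; ∠HML = 130.6° ✓; |ML| = 20.50 ✓; ∠MLK = 81.20° ✓; |LK| = 24.00 ✓; ∠LKU = 83.80° ✓; |KU| = 10.00 ✓; ∠KUN = 132.3° ✓; |UN| = 32.40 ✗.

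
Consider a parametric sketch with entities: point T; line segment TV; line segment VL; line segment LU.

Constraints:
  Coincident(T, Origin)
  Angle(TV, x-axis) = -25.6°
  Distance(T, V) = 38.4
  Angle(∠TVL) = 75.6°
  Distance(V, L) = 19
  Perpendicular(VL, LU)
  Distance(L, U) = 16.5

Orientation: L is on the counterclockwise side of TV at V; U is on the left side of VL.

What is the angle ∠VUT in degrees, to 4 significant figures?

106.4°

T is at the origin; TV runs at -25.6° with length 38.4, so V = 38.4·(cos -25.6°, sin -25.6°) = (34.63, -16.59). ∠TVL = 75.6°, so VL runs at -25.6° + (180° − 75.6°) = 78.80° from the x-axis; with |VL| = 19.0, L = V + 19.0·(cos 78.80°, sin 78.80°) = (38.32, 2.046). VL is perpendicular to LU; with |LU| = 16.5 on the left of VL, U = L + 16.5·(-0.9810, 0.1942) = (22.14, 5.251). Then cos ∠VUT = UV·UT / (|UV||UT|), giving 106.4°.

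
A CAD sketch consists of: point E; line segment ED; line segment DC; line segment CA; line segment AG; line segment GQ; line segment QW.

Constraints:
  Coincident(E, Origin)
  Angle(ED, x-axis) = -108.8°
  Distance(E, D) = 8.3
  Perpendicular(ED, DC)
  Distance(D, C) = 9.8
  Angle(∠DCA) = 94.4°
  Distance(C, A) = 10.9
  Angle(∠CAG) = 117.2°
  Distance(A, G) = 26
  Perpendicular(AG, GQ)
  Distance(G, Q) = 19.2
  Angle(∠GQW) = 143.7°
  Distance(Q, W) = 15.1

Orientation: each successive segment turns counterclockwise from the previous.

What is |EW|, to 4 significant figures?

25.39

The perpendicularity gives GQ at right angles to AG, so GQ runs at -140.4°; with |GQ| = 19.2, Q = (-20.47, 6.798). ∠GQW = 143.7° gives QW at -104.1° from the x-axis; with |QW| = 15.1, W = (-24.15, -7.847). Then |EW| = |W − E| = 25.39.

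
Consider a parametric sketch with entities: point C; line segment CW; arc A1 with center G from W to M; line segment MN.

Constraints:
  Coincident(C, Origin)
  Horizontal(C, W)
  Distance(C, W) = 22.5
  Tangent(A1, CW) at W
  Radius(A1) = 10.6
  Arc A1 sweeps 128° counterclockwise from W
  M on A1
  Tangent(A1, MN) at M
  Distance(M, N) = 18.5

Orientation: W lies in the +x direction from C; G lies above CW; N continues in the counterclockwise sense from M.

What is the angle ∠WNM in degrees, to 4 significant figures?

32.53°

C is at the origin; C and W share the same y with |CW| = 22.5 and W on the +x side, so W = (22.50, 0.000). A1 meets CW tangentially, so GW is at right angles to CW, so G = W + (0, 10.6) = (22.50, 10.60). On A1, W sits at bearing -90° from G; a 128° counterclockwise sweep puts M at bearing 38°, so M = G + 10.6·(cos 38°, sin 38°) = (30.85, 17.13). The tangent condition forces GM to be normal to MN, so MN runs along (−sin 38°, cos 38°); with |MN| = 18.5, N = (19.46, 31.70). Then cos ∠WNM = NW·NM / (|NW||NM|), giving 32.53°.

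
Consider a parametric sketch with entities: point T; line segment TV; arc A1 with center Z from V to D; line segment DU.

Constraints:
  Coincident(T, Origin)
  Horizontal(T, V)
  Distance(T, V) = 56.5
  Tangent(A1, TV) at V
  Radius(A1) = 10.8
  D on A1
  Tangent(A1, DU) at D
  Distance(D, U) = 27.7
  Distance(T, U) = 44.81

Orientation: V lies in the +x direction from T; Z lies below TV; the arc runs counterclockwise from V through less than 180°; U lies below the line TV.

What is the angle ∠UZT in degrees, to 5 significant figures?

50.299°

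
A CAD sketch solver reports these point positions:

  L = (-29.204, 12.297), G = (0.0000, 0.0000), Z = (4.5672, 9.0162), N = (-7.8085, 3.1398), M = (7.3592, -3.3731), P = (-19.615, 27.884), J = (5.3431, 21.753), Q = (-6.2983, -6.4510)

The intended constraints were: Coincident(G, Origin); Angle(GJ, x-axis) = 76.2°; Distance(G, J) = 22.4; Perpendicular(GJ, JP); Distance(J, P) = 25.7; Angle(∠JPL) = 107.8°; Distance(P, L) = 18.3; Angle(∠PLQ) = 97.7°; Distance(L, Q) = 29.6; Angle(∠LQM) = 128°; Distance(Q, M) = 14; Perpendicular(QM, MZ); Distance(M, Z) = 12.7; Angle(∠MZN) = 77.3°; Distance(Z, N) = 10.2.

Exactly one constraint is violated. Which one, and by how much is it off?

Distance(Z, N) = 10.2 — off by 3.50.

G = (0.00, 0.00) ✓; GJ at 76.20° ✓; |GJ| = 22.40 ✓; ∠(GJ, JP) = 90.00° ✓; |JP| = 25.70 ✓; ∠JPL = 107.8° ✓; |PL| = 18.30 ✓; ∠PLQ = 97.70° ✓; |LQ| = 29.60 ✓; ∠LQM = 128.0° ✓; |QM| = 14.00 ✓; ∠(QM, MZ) = 90.00° ✓; |MZ| = 12.70 ✓; ∠MZN = 77.30° ✓; |ZN| = 13.70 ✗.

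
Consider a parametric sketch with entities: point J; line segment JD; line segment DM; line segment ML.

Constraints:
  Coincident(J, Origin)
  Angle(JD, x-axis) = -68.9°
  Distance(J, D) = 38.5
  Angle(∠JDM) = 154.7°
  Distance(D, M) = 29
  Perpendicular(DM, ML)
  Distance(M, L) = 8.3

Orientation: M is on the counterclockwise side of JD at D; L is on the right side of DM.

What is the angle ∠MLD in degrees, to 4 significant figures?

74.03°

J is at the origin; JD runs at -68.9° with length 38.5, so D = 38.5·(cos -68.9°, sin -68.9°) = (13.86, -35.92). ∠JDM = 154.7°, so DM runs at -68.9° + (180° − 154.7°) = -43.60° from the x-axis; with |DM| = 29.0, M = D + 29.0·(cos -43.60°, sin -43.60°) = (34.86, -55.92). DM ⟂ ML; with |ML| = 8.3 on the right of DM, L = M + 8.3·(-0.6896, -0.7242) = (29.14, -61.93). Then cos ∠MLD = LM·LD / (|LM||LD|), giving 74.03°.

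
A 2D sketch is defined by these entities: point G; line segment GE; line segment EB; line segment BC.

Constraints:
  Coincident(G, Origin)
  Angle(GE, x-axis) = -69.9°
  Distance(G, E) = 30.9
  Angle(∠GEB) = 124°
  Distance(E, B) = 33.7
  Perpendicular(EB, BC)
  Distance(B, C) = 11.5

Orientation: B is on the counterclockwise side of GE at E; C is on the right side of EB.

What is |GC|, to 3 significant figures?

63.1

∠GEB = 124.0°, so EB runs at -69.9° + (180° − 124.0°) = -13.9° from the x-axis; with |EB| = 33.7, B = E + 33.7·(cos -13.9°, sin -13.9°) = (43.3, -37.1). EB is perpendicular to BC; with |BC| = 11.5 on the right of EB, C = B + 11.5·(-0.240, -0.971) = (40.6, -48.3). Then |GC| = |C − G| = 63.1.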